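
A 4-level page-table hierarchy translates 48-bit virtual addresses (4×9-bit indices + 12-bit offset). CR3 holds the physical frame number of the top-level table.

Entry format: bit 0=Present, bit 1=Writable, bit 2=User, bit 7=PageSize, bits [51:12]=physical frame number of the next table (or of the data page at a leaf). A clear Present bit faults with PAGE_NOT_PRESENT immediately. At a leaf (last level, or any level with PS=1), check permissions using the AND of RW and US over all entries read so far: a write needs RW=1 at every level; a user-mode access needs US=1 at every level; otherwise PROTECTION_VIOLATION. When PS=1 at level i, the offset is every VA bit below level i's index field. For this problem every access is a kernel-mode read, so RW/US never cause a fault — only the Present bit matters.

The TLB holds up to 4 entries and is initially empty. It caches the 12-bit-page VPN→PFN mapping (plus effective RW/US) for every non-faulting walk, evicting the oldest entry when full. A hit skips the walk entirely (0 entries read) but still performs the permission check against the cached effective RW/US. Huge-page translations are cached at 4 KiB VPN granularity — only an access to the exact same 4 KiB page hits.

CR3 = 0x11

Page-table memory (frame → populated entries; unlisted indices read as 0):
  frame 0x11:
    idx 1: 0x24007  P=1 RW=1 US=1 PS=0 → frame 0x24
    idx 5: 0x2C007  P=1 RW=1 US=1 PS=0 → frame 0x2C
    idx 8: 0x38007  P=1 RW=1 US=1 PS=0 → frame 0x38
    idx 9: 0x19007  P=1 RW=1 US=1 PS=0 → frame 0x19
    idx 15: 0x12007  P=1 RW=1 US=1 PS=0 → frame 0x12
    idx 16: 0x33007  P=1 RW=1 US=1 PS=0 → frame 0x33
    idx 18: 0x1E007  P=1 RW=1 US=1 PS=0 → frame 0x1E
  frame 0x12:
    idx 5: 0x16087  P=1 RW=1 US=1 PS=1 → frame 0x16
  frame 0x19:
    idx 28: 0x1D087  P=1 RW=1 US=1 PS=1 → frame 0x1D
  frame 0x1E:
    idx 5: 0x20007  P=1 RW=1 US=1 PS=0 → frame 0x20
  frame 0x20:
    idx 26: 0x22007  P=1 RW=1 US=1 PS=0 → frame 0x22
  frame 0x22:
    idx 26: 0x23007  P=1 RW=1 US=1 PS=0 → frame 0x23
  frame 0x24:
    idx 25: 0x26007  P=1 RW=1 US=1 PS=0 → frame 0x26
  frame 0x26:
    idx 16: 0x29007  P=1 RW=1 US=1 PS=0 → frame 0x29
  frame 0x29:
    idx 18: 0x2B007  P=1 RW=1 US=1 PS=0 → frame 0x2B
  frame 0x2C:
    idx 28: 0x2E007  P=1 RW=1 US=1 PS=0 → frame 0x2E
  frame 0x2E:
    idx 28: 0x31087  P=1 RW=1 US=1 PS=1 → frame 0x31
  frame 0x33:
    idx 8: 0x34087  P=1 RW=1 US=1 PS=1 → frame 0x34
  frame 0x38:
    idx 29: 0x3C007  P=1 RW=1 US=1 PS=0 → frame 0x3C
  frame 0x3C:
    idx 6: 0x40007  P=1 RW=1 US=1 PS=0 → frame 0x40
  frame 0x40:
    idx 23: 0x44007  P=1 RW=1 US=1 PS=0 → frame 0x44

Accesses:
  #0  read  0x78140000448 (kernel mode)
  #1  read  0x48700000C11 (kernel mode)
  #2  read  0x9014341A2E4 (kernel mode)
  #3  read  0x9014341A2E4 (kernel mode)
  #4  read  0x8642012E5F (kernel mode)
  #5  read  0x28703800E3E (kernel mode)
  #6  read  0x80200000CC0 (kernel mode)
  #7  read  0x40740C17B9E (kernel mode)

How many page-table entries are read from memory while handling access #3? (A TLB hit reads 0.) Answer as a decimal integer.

Per-access translation:
#0 VA=0x78140000448 (r,kernel):
  L0: frame=0x11 idx=15 entry=0x12007 [P=1 RW=1 US=1 PS=0]
  L1: frame=0x12 idx=5 entry=0x16087 [P=1 RW=1 US=1 PS=1]
  → PA=0x16448 (huge @L1)  (2 entries read)
#1 VA=0x48700000C11 (r,kernel):
  L0: frame=0x11 idx=9 entry=0x19007 [P=1 RW=1 US=1 PS=0]
  L1: frame=0x19 idx=28 entry=0x1D087 [P=1 RW=1 US=1 PS=1]
  → PA=0x1DC11 (huge @L1)  (2 entries read)
#2 VA=0x9014341A2E4 (r,kernel):
  L0: frame=0x11 idx=18 entry=0x1E007 [P=1 RW=1 US=1 PS=0]
  L1: frame=0x1E idx=5 entry=0x20007 [P=1 RW=1 US=1 PS=0]
  L2: frame=0x20 idx=26 entry=0x22007 [P=1 RW=1 US=1 PS=0]
  L3: frame=0x22 idx=26 entry=0x23007 [P=1 RW=1 US=1 PS=0]
  → PA=0x232E4  (4 entries read)
#3 VA=0x9014341A2E4 (r,kernel):
  TLB hit vpn=0x9014341A → PA=0x232E4
#4 VA=0x8642012E5F (r,kernel):
  L0: frame=0x11 idx=1 entry=0x24007 [P=1 RW=1 US=1 PS=0]
  L1: frame=0x24 idx=25 entry=0x26007 [P=1 RW=1 US=1 PS=0]
  L2: frame=0x26 idx=16 entry=0x29007 [P=1 RW=1 US=1 PS=0]
  L3: frame=0x29 idx=18 entry=0x2B007 [P=1 RW=1 US=1 PS=0]
  → PA=0x2BE5F  (4 entries read)
#5 VA=0x28703800E3E (r,kernel):
  L0: frame=0x11 idx=5 entry=0x2C007 [P=1 RW=1 US=1 PS=0]
  L1: frame=0x2C idx=28 entry=0x2E007 [P=1 RW=1 US=1 PS=0]
  L2: frame=0x2E idx=28 entry=0x31087 [P=1 RW=1 US=1 PS=1]
  → PA=0x31E3E (huge @L2)  (3 entries read)
#6 VA=0x80200000CC0 (r,kernel):
  L0: frame=0x11 idx=16 entry=0x33007 [P=1 RW=1 US=1 PS=0]
  L1: frame=0x33 idx=8 entry=0x34087 [P=1 RW=1 US=1 PS=1]
  → PA=0x34CC0 (huge @L1)  (2 entries read)
#7 VA=0x40740C17B9E (r,kernel):
  L0: frame=0x11 idx=8 entry=0x38007 [P=1 RW=1 US=1 PS=0]
  L1: frame=0x38 idx=29 entry=0x3C007 [P=1 RW=1 US=1 PS=0]
  L2: frame=0x3C idx=6 entry=0x40007 [P=1 RW=1 US=1 PS=0]
  L3: frame=0x40 idx=23 entry=0x44007 [P=1 RW=1 US=1 PS=0]
  → PA=0x44B9E  (4 entries read)

Entries read for #3: 0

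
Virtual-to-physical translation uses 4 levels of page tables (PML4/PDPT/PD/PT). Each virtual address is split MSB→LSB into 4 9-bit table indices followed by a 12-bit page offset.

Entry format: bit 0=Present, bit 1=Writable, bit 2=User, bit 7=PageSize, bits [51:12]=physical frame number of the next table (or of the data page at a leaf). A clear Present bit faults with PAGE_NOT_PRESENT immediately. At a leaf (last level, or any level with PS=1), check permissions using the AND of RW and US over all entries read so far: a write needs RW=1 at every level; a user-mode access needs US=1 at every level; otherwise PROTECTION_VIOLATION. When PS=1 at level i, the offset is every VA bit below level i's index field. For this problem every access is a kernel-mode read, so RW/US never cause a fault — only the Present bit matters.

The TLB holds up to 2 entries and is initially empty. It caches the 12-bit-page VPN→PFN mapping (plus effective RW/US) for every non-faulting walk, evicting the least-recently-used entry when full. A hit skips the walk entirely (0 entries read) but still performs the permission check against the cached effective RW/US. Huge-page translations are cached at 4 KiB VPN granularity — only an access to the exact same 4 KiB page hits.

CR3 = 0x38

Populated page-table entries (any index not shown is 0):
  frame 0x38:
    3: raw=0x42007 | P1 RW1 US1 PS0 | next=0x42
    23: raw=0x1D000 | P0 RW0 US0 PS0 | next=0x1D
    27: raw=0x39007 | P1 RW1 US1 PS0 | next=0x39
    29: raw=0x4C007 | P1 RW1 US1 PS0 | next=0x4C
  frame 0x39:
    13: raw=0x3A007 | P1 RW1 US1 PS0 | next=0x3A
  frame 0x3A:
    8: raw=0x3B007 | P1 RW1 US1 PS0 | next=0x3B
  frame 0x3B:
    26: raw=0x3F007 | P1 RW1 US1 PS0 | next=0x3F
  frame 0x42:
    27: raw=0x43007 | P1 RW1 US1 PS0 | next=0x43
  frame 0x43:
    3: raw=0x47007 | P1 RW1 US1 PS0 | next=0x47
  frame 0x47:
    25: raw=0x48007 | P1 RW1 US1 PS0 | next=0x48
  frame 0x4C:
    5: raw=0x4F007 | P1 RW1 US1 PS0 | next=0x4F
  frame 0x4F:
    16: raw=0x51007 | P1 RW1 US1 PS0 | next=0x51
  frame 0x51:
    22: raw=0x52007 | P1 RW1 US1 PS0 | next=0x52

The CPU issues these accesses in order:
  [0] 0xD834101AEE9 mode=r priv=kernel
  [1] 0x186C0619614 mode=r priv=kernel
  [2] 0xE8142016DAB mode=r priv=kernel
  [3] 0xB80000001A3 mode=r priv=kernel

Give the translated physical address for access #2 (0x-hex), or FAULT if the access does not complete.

Trace:
#0 VA=0xD834101AEE9 (r,kernel):
  L0: frame=0x38 idx=27 entry=0x39007 [P=1 RW=1 US=1 PS=0]
  L1: frame=0x39 idx=13 entry=0x3A007 [P=1 RW=1 US=1 PS=0]
  L2: frame=0x3A idx=8 entry=0x3B007 [P=1 RW=1 US=1 PS=0]
  L3: frame=0x3B idx=26 entry=0x3F007 [P=1 RW=1 US=1 PS=0]
  → PA=0x3FEE9  (4 entries read)
#1 VA=0x186C0619614 (r,kernel):
  L0: frame=0x38 idx=3 entry=0x42007 [P=1 RW=1 US=1 PS=0]
  L1: frame=0x42 idx=27 entry=0x43007 [P=1 RW=1 US=1 PS=0]
  L2: frame=0x43 idx=3 entry=0x47007 [P=1 RW=1 US=1 PS=0]
  L3: frame=0x47 idx=25 entry=0x48007 [P=1 RW=1 US=1 PS=0]
  → PA=0x48614  (4 entries read)
#2 VA=0xE8142016DAB (r,kernel):
  L0: frame=0x38 idx=29 entry=0x4C007 [P=1 RW=1 US=1 PS=0]
  L1: frame=0x4C idx=5 entry=0x4F007 [P=1 RW=1 US=1 PS=0]
  L2: frame=0x4F idx=16 entry=0x51007 [P=1 RW=1 US=1 PS=0]
  L3: frame=0x51 idx=22 entry=0x52007 [P=1 RW=1 US=1 PS=0]
  → PA=0x52DAB  (4 entries read)
#3 VA=0xB80000001A3 (r,kernel):
  L0: frame=0x38 idx=23 entry=0x1D000 [P=0 RW=0 US=0 PS=0]
  ⇒ fault: PAGE_NOT_PRESENT  — 1 lookups

Access #2 PA: 0x52DAB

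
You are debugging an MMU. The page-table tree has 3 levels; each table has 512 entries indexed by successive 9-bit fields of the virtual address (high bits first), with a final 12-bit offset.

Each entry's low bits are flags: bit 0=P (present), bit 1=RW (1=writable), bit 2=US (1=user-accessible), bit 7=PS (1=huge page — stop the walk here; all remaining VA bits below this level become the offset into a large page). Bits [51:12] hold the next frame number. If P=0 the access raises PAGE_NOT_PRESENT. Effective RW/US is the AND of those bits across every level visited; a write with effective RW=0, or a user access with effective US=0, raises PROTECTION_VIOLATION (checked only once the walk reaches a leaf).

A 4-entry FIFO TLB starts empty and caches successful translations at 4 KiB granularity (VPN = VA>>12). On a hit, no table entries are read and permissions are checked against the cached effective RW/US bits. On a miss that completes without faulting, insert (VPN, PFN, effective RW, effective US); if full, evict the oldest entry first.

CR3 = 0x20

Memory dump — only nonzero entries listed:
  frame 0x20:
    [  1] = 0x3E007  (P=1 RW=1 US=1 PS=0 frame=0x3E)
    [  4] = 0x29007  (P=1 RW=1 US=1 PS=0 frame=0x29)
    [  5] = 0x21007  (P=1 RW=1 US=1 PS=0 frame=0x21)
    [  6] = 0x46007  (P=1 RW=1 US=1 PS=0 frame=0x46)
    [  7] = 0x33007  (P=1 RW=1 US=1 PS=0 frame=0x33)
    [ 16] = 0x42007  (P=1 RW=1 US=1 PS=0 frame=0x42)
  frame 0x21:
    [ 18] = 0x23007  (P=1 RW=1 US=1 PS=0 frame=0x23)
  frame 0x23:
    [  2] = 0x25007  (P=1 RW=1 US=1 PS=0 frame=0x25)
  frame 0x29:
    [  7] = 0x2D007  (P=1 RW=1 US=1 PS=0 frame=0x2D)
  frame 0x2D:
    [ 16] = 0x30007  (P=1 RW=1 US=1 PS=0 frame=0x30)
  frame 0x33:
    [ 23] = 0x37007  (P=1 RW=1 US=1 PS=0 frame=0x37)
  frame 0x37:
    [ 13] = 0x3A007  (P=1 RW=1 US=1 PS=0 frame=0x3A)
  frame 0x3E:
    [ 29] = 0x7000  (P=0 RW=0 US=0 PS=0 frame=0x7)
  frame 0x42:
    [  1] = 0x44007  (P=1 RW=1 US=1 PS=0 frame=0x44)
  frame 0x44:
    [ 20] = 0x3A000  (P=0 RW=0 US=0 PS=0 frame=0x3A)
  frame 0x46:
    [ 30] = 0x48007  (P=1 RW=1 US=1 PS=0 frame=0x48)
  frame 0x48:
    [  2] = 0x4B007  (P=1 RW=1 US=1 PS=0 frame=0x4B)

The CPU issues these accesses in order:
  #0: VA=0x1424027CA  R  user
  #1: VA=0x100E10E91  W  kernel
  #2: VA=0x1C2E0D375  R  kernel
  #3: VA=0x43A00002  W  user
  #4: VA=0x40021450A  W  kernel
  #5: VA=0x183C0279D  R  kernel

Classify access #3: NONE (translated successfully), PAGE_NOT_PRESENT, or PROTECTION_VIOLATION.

Trace:
#0 VA=0x1424027CA (r,user):
  L0: frame=0x20 idx=5 entry=0x21007 [P=1 RW=1 US=1 PS=0]
  L1: frame=0x21 idx=18 entry=0x23007 [P=1 RW=1 US=1 PS=0]
  L2: frame=0x23 idx=2 entry=0x25007 [P=1 RW=1 US=1 PS=0]
  → PA=0x257CA  (3 entries read)
#1 VA=0x100E10E91 (w,kernel):
  L0: frame=0x20 idx=4 entry=0x29007 [P=1 RW=1 US=1 PS=0]
  L1: frame=0x29 idx=7 entry=0x2D007 [P=1 RW=1 US=1 PS=0]
  L2: frame=0x2D idx=16 entry=0x30007 [P=1 RW=1 US=1 PS=0]
  → PA=0x30E91  (3 entries read)
#2 VA=0x1C2E0D375 (r,kernel):
  L0: frame=0x20 idx=7 entry=0x33007 [P=1 RW=1 US=1 PS=0]
  L1: frame=0x33 idx=23 entry=0x37007 [P=1 RW=1 US=1 PS=0]
  L2: frame=0x37 idx=13 entry=0x3A007 [P=1 RW=1 US=1 PS=0]
  → PA=0x3A375  (3 entries read)
#3 VA=0x43A00002 (w,user):
  L0: frame=0x20 idx=1 entry=0x3E007 [P=1 RW=1 US=1 PS=0]
  L1: frame=0x3E idx=29 entry=0x7000 [P=0 RW=0 US=0 PS=0]
  → PAGE_NOT_PRESENT  (2 entries read)
#4 VA=0x40021450A (w,kernel):
  L0: frame=0x20 idx=16 entry=0x42007 [P=1 RW=1 US=1 PS=0]
  L1: frame=0x42 idx=1 entry=0x44007 [P=1 RW=1 US=1 PS=0]
  L2: frame=0x44 idx=20 entry=0x3A000 [P=0 RW=0 US=0 PS=0]
  → PAGE_NOT_PRESENT  (3 entries read)
#5 VA=0x183C0279D (r,kernel):
  L0: frame=0x20 idx=6 entry=0x46007 [P=1 RW=1 US=1 PS=0]
  L1: frame=0x46 idx=30 entry=0x48007 [P=1 RW=1 US=1 PS=0]
  L2: frame=0x48 idx=2 entry=0x4B007 [P=1 RW=1 US=1 PS=0]
  → PA=0x4B79D  (3 entries read)

Access #3 fault: PAGE_NOT_PRESENT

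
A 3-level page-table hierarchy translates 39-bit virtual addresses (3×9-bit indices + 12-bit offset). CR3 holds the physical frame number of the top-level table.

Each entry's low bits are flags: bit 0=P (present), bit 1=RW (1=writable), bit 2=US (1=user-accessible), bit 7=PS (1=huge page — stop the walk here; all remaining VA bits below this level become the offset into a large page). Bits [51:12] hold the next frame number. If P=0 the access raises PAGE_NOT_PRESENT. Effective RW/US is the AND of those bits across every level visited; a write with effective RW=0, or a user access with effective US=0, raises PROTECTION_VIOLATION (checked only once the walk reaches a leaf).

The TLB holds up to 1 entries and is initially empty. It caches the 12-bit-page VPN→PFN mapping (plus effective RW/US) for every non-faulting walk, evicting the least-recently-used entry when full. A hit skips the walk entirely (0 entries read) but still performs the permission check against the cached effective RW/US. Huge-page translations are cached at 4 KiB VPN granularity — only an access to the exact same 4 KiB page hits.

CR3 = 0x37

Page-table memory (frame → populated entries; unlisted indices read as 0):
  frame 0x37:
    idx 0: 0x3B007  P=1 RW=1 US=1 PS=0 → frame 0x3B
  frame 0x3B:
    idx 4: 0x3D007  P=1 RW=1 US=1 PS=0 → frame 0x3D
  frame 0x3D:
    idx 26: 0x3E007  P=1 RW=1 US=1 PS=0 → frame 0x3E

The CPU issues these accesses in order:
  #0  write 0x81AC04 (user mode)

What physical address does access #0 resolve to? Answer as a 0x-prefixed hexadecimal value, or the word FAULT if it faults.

Walk each access:
#0 VA=0x81AC04 (w,user):
  L0 @0x37[0] → 0x3B007  P=1,RW=1,US=1,PS=0
  L1 @0x3B[4] → 0x3D007  P=1,RW=1,US=1,PS=0
  L2 @0x3D[26] → 0x3E007  P=1,RW=1,US=1,PS=0
  ✓ 0x3EC04  — 3 lookups

Access #0 PA: 0x3EC04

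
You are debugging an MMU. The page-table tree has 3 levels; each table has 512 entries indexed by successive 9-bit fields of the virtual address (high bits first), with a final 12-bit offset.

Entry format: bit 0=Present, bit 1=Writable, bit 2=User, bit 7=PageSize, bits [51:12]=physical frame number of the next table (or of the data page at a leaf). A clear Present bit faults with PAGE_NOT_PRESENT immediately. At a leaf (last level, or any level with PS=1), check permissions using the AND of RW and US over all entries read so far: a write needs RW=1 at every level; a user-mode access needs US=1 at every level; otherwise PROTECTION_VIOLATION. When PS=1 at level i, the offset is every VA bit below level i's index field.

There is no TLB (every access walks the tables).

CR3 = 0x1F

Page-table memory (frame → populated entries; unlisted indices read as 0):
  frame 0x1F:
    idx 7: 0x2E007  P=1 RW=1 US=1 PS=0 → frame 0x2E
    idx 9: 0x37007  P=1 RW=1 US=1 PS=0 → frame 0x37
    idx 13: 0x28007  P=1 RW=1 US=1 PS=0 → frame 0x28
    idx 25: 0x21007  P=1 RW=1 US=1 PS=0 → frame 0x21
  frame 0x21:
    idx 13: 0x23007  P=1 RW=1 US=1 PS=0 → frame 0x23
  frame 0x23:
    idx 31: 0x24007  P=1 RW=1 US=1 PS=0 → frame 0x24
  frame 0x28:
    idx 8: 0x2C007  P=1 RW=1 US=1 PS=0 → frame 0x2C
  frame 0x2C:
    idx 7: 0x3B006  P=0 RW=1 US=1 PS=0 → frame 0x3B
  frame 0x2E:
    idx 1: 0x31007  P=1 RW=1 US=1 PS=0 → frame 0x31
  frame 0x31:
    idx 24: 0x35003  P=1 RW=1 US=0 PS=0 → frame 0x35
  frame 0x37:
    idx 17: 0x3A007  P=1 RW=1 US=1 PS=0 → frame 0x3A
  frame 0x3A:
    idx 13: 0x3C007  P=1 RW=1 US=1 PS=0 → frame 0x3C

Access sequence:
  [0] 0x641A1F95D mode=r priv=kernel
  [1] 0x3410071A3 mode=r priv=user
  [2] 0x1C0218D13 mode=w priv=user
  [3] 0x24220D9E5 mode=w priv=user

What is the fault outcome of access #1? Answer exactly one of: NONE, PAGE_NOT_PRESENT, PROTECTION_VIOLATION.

Walk each access:
#0 VA=0x641A1F95D (r,kernel):
  [0] read 0x1F idx=25: raw=0x21007 flags P=1 W=1 U=1 S=0
  [1] read 0x21 idx=13: raw=0x23007 flags P=1 W=1 U=1 S=0
  [2] read 0x23 idx=31: raw=0x24007 flags P=1 W=1 U=1 S=0
  ⇒ phys 0x2495D  [3 reads]
#1 VA=0x3410071A3 (r,user):
  [0] read 0x1F idx=13: raw=0x28007 flags P=1 W=1 U=1 S=0
  [1] read 0x28 idx=8: raw=0x2C007 flags P=1 W=1 U=1 S=0
  [2] read 0x2C idx=7: raw=0x3B006 flags P=0 W=1 U=1 S=0
  ⇒ fault: PAGE_NOT_PRESENT  — 3 lookups
#2 VA=0x1C0218D13 (w,user):
  [0] read 0x1F idx=7: raw=0x2E007 flags P=1 W=1 U=1 S=0
  [1] read 0x2E idx=1: raw=0x31007 flags P=1 W=1 U=1 S=0
  [2] read 0x31 idx=24: raw=0x35003 flags P=1 W=1 U=0 S=0
  ⇒ fault: PROTECTION_VIOLATION  — 3 lookups
#3 VA=0x24220D9E5 (w,user):
  [0] read 0x1F idx=9: raw=0x37007 flags P=1 W=1 U=1 S=0
  [1] read 0x37 idx=17: raw=0x3A007 flags P=1 W=1 U=1 S=0
  [2] read 0x3A idx=13: raw=0x3C007 flags P=1 W=1 U=1 S=0
  ⇒ phys 0x3C9E5  [3 reads]

Access #1 fault: PAGE_NOT_PRESENT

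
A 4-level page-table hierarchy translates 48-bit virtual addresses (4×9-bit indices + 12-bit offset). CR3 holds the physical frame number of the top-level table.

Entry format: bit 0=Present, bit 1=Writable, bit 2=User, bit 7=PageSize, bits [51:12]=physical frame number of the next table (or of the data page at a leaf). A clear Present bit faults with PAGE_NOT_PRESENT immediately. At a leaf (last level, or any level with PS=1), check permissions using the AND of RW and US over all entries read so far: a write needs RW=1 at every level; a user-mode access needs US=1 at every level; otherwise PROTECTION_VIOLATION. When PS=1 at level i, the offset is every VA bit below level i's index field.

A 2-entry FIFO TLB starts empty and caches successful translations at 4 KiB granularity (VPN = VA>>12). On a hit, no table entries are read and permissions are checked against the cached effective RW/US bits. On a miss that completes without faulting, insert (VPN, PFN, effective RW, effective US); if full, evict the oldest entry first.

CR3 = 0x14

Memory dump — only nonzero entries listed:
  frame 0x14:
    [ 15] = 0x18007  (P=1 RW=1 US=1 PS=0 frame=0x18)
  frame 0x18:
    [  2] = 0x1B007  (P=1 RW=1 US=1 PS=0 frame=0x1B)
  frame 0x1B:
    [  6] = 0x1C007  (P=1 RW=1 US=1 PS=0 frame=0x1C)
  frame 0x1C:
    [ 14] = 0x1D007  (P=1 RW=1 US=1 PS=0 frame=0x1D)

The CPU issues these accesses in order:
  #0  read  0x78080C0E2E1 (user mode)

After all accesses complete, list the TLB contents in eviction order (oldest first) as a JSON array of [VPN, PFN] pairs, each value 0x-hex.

Trace:
#0 VA=0x78080C0E2E1 (r,user):
  lvl0: tbl 0x14, slot 15 ⇒ 0x18007 (P1/RW1/US1/PS0)
  lvl1: tbl 0x18, slot 2 ⇒ 0x1B007 (P1/RW1/US1/PS0)
  lvl2: tbl 0x1B, slot 6 ⇒ 0x1C007 (P1/RW1/US1/PS0)
  lvl3: tbl 0x1C, slot 14 ⇒ 0x1D007 (P1/RW1/US1/PS0)
  ✓ 0x1D2E1  — 4 lookups

TLB: [["0x78080C0E", "0x1D"]]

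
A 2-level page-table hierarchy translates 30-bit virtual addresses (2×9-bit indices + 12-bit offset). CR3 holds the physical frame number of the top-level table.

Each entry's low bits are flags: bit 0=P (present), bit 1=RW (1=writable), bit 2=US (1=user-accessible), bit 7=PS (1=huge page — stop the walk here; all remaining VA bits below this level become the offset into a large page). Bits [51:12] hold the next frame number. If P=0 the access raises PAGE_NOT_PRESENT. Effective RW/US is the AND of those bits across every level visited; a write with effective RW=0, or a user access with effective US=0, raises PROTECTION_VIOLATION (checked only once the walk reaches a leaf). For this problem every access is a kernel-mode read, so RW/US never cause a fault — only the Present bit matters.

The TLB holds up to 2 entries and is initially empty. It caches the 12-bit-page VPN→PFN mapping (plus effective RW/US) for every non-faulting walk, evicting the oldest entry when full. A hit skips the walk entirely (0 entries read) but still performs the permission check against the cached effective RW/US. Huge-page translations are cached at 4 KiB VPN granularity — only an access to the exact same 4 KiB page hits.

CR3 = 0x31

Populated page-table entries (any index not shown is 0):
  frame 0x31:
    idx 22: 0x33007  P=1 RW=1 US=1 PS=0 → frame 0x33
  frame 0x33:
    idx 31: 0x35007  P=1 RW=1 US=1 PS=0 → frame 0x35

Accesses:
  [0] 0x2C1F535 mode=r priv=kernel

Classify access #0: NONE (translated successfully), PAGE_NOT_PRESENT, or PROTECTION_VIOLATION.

Trace:
#0 VA=0x2C1F535 (r,kernel):
  L0 @0x31[22] → 0x33007  P=1,RW=1,US=1,PS=0
  L1 @0x33[31] → 0x35007  P=1,RW=1,US=1,PS=0
  ✓ 0x35535  — 2 lookups

Access #0 fault: NONE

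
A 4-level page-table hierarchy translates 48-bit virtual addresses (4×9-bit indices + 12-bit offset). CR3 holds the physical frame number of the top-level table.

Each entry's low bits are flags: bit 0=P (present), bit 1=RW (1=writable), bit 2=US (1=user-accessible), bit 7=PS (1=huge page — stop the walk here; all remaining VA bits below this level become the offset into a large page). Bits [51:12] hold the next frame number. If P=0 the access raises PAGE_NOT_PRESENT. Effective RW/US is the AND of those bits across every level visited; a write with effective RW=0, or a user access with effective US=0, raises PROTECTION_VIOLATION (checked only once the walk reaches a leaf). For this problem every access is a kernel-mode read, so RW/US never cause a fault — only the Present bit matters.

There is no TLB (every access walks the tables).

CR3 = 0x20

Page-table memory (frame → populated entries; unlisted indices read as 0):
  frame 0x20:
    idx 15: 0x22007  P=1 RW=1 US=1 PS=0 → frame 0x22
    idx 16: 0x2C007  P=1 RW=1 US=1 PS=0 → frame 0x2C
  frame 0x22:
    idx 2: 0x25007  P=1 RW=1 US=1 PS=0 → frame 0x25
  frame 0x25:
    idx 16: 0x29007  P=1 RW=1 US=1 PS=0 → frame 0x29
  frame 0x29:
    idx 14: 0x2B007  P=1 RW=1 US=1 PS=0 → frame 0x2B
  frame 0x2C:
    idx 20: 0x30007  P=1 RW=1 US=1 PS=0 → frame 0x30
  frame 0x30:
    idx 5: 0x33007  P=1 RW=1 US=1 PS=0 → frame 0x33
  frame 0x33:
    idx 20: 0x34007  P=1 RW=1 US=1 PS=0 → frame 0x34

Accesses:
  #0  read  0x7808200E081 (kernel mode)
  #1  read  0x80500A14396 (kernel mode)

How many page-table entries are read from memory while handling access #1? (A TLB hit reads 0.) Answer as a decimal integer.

Walk each access:
#0 VA=0x7808200E081 (r,kernel):
  L0: frame=0x20 idx=15 entry=0x22007 [P=1 RW=1 US=1 PS=0]
  L1: frame=0x22 idx=2 entry=0x25007 [P=1 RW=1 US=1 PS=0]
  L2: frame=0x25 idx=16 entry=0x29007 [P=1 RW=1 US=1 PS=0]
  L3: frame=0x29 idx=14 entry=0x2B007 [P=1 RW=1 US=1 PS=0]
  ✓ 0x2B081  — 4 lookups
#1 VA=0x80500A14396 (r,kernel):
  L0: frame=0x20 idx=16 entry=0x2C007 [P=1 RW=1 US=1 PS=0]
  L1: frame=0x2C idx=20 entry=0x30007 [P=1 RW=1 US=1 PS=0]
  L2: frame=0x30 idx=5 entry=0x33007 [P=1 RW=1 US=1 PS=0]
  L3: frame=0x33 idx=20 entry=0x34007 [P=1 RW=1 US=1 PS=0]
  ✓ 0x34396  — 4 lookups

Entries read for #1: 4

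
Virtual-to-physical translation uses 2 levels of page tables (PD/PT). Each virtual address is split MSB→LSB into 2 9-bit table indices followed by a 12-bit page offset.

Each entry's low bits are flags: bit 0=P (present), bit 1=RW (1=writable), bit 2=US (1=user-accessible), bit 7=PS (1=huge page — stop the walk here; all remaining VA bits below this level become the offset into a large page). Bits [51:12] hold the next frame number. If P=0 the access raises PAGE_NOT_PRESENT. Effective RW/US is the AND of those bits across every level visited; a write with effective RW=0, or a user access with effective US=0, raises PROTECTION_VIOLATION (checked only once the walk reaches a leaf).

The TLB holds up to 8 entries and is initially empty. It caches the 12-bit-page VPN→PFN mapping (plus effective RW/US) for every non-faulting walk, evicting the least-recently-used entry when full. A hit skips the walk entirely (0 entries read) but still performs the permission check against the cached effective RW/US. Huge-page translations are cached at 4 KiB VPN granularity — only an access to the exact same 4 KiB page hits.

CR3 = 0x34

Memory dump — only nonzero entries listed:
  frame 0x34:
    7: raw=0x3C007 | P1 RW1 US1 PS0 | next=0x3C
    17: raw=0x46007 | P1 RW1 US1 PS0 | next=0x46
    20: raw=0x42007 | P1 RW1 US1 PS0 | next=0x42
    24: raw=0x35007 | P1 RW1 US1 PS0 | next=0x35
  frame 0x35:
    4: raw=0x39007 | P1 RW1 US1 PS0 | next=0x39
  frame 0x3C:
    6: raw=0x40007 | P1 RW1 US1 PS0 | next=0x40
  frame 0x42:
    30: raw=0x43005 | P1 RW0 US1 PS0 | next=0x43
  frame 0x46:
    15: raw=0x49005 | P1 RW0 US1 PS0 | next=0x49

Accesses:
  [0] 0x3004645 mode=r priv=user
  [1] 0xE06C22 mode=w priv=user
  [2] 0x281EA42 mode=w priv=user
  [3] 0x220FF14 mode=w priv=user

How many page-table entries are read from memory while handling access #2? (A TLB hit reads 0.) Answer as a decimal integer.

Per-access translation:
#0 VA=0x3004645 (r,user):
  lvl0: tbl 0x34, slot 24 ⇒ 0x35007 (P1/RW1/US1/PS0)
  lvl1: tbl 0x35, slot 4 ⇒ 0x39007 (P1/RW1/US1/PS0)
  ✓ 0x39645  — 2 lookups
#1 VA=0xE06C22 (w,user):
  lvl0: tbl 0x34, slot 7 ⇒ 0x3C007 (P1/RW1/US1/PS0)
  lvl1: tbl 0x3C, slot 6 ⇒ 0x40007 (P1/RW1/US1/PS0)
  ✓ 0x40C22  — 2 lookups
#2 VA=0x281EA42 (w,user):
  lvl0: tbl 0x34, slot 20 ⇒ 0x42007 (P1/RW1/US1/PS0)
  lvl1: tbl 0x42, slot 30 ⇒ 0x43005 (P1/RW0/US1/PS0)
  ✗ PROTECTION_VIOLATION  [2 reads]
#3 VA=0x220FF14 (w,user):
  lvl0: tbl 0x34, slot 17 ⇒ 0x46007 (P1/RW1/US1/PS0)
  lvl1: tbl 0x46, slot 15 ⇒ 0x49005 (P1/RW0/US1/PS0)
  ✗ PROTECTION_VIOLATION  [2 reads]

Entries read for #2: 2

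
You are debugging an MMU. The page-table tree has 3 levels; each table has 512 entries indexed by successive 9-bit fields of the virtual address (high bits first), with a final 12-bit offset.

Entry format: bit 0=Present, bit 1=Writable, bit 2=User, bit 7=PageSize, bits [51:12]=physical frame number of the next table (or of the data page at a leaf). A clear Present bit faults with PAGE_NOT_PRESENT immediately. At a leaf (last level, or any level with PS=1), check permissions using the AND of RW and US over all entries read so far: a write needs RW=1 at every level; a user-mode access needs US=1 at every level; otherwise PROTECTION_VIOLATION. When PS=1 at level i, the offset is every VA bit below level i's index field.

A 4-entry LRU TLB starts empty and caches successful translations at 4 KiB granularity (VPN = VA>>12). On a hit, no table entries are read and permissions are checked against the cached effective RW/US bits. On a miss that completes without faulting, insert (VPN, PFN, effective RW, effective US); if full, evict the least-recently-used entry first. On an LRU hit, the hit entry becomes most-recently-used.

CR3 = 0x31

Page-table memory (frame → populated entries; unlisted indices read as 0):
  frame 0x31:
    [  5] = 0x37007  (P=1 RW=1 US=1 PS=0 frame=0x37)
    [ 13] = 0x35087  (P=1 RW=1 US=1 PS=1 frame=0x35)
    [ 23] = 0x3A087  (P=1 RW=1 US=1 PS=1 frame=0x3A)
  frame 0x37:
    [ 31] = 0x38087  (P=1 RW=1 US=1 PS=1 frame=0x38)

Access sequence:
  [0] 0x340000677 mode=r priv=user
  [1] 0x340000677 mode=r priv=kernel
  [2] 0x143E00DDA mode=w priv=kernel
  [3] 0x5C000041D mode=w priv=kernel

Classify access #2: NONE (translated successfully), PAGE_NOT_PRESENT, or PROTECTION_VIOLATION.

Walk each access:
#0 VA=0x340000677 (r,user):
  [0] read 0x31 idx=13: raw=0x35087 flags P=1 W=1 U=1 S=1
  ✓ 0x35677 (huge @L0)  — 1 lookups
#1 VA=0x340000677 (r,kernel):
  TLB hit vpn=0x340000 → PA=0x35677
#2 VA=0x143E00DDA (w,kernel):
  [0] read 0x31 idx=5: raw=0x37007 flags P=1 W=1 U=1 S=0
  [1] read 0x37 idx=31: raw=0x38087 flags P=1 W=1 U=1 S=1
  ✓ 0x38DDA (huge @L1)  — 2 lookups
#3 VA=0x5C000041D (w,kernel):
  [0] read 0x31 idx=23: raw=0x3A087 flags P=1 W=1 U=1 S=1
  ✓ 0x3A41D (huge @L0)  — 1 lookups

Access #2 fault: NONE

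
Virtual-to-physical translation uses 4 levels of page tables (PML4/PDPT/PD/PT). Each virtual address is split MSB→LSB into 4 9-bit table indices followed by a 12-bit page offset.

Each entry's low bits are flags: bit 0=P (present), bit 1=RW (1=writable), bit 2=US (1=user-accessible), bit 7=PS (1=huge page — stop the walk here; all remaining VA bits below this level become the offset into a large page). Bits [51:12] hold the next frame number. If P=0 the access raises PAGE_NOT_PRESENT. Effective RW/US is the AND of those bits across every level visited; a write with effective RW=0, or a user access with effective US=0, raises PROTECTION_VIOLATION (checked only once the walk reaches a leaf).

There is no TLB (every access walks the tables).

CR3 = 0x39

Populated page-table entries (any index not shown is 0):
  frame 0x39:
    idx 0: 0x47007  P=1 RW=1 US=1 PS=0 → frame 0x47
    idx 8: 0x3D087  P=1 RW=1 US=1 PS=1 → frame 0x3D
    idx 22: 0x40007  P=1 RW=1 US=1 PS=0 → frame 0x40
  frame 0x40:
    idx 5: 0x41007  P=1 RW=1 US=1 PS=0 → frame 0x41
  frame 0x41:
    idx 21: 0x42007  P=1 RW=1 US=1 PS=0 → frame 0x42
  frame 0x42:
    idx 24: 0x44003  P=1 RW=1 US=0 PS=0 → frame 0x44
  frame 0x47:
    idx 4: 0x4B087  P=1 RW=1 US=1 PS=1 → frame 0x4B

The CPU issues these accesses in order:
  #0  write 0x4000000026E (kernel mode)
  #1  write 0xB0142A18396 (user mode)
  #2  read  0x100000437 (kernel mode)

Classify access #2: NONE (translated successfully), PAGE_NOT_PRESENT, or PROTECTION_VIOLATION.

Walk each access:
#0 VA=0x4000000026E (w,kernel):
  [0] read 0x39 idx=8: raw=0x3D087 flags P=1 W=1 U=1 S=1
  ⇒ phys 0x3D26E (huge @L0)  [1 reads]
#1 VA=0xB0142A18396 (w,user):
  [0] read 0x39 idx=22: raw=0x40007 flags P=1 W=1 U=1 S=0
  [1] read 0x40 idx=5: raw=0x41007 flags P=1 W=1 U=1 S=0
  [2] read 0x41 idx=21: raw=0x42007 flags P=1 W=1 U=1 S=0
  [3] read 0x42 idx=24: raw=0x44003 flags P=1 W=1 U=0 S=0
  ✗ PROTECTION_VIOLATION  [4 reads]
#2 VA=0x100000437 (r,kernel):
  [0] read 0x39 idx=0: raw=0x47007 flags P=1 W=1 U=1 S=0
  [1] read 0x47 idx=4: raw=0x4B087 flags P=1 W=1 U=1 S=1
  ⇒ phys 0x4B437 (huge @L1)  [2 reads]

Access #2 fault: NONE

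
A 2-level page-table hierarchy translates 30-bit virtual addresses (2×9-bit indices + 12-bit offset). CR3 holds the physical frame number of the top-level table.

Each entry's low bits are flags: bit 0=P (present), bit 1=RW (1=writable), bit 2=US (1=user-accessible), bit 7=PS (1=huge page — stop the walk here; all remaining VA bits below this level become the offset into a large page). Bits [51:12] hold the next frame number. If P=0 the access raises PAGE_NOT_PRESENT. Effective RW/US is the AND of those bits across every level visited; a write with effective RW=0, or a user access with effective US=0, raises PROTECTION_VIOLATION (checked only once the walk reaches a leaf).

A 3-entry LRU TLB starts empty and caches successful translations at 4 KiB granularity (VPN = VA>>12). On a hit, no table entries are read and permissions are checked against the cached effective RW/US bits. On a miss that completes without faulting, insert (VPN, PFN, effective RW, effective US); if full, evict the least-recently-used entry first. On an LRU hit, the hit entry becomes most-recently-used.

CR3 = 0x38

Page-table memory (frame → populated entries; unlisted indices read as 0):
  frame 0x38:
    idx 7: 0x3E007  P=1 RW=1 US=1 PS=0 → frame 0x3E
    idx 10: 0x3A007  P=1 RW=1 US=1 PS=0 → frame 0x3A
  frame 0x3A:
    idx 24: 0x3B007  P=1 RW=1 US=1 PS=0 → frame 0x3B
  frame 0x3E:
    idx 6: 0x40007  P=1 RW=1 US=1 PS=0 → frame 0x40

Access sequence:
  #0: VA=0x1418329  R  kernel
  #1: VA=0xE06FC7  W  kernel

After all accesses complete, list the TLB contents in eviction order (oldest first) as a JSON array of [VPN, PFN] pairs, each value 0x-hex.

Per-access translation:
#0 VA=0x1418329 (r,kernel):
  L0: frame=0x38 idx=10 entry=0x3A007 [P=1 RW=1 US=1 PS=0]
  L1: frame=0x3A idx=24 entry=0x3B007 [P=1 RW=1 US=1 PS=0]
  ⇒ phys 0x3B329  [2 reads]
#1 VA=0xE06FC7 (w,kernel):
  L0: frame=0x38 idx=7 entry=0x3E007 [P=1 RW=1 US=1 PS=0]
  L1: frame=0x3E idx=6 entry=0x40007 [P=1 RW=1 US=1 PS=0]
  ⇒ phys 0x40FC7  [2 reads]

TLB: [["0x1418", "0x3B"], ["0xE06", "0x40"]]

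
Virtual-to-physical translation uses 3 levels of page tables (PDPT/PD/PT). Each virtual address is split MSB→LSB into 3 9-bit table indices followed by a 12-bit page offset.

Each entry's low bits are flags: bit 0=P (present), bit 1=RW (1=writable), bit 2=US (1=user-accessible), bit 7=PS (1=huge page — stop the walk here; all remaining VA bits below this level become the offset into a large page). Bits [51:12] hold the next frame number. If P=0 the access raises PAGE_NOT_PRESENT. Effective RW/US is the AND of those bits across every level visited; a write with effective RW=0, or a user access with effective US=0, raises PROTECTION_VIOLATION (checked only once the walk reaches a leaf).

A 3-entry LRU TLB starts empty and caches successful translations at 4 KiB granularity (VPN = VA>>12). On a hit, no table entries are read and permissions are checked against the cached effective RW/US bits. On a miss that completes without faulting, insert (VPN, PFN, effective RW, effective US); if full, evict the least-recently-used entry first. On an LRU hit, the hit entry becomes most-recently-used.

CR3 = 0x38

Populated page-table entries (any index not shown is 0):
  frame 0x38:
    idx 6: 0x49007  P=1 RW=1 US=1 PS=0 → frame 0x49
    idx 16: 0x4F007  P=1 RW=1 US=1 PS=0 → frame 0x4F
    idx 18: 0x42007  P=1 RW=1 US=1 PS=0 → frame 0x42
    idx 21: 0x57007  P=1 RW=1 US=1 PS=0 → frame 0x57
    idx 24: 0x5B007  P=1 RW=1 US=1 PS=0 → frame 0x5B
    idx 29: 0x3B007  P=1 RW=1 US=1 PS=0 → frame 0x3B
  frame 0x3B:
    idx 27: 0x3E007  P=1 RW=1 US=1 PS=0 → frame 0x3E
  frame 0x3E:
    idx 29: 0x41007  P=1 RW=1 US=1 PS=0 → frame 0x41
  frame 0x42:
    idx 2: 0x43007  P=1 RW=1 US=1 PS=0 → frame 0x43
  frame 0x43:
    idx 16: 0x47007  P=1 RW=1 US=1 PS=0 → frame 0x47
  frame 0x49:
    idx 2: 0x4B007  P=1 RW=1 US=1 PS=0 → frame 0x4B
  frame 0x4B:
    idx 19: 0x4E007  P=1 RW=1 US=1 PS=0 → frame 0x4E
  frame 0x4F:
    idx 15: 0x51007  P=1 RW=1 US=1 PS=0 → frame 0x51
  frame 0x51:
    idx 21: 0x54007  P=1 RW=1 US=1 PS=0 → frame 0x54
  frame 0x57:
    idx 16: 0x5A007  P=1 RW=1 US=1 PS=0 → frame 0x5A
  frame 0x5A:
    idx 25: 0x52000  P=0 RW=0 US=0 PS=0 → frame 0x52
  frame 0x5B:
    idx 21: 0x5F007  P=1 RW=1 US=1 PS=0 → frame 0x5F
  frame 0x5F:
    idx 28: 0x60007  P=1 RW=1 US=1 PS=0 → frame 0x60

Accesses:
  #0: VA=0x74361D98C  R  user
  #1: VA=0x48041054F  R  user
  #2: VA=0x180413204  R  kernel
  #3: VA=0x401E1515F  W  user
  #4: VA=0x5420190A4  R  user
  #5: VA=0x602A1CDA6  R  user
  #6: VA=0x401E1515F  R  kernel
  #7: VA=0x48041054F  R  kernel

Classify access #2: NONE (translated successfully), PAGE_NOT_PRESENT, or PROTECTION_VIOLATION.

Walk each access:
#0 VA=0x74361D98C (r,user):
  lvl0: tbl 0x38, slot 29 ⇒ 0x3B007 (P1/RW1/US1/PS0)
  lvl1: tbl 0x3B, slot 27 ⇒ 0x3E007 (P1/RW1/US1/PS0)
  lvl2: tbl 0x3E, slot 29 ⇒ 0x41007 (P1/RW1/US1/PS0)
  ⇒ phys 0x4198C  [3 reads]
#1 VA=0x48041054F (r,user):
  lvl0: tbl 0x38, slot 18 ⇒ 0x42007 (P1/RW1/US1/PS0)
  lvl1: tbl 0x42, slot 2 ⇒ 0x43007 (P1/RW1/US1/PS0)
  lvl2: tbl 0x43, slot 16 ⇒ 0x47007 (P1/RW1/US1/PS0)
  ⇒ phys 0x4754F  [3 reads]
#2 VA=0x180413204 (r,kernel):
  lvl0: tbl 0x38, slot 6 ⇒ 0x49007 (P1/RW1/US1/PS0)
  lvl1: tbl 0x49, slot 2 ⇒ 0x4B007 (P1/RW1/US1/PS0)
  lvl2: tbl 0x4B, slot 19 ⇒ 0x4E007 (P1/RW1/US1/PS0)
  ⇒ phys 0x4E204  [3 reads]
#3 VA=0x401E1515F (w,user):
  lvl0: tbl 0x38, slot 16 ⇒ 0x4F007 (P1/RW1/US1/PS0)
  lvl1: tbl 0x4F, slot 15 ⇒ 0x51007 (P1/RW1/US1/PS0)
  lvl2: tbl 0x51, slot 21 ⇒ 0x54007 (P1/RW1/US1/PS0)
  ⇒ phys 0x5415F  [3 reads]
#4 VA=0x5420190A4 (r,user):
  lvl0: tbl 0x38, slot 21 ⇒ 0x57007 (P1/RW1/US1/PS0)
  lvl1: tbl 0x57, slot 16 ⇒ 0x5A007 (P1/RW1/US1/PS0)
  lvl2: tbl 0x5A, slot 25 ⇒ 0x52000 (P0/RW0/US0/PS0)
  ✗ PAGE_NOT_PRESENT  [3 reads]
#5 VA=0x602A1CDA6 (r,user):
  lvl0: tbl 0x38, slot 24 ⇒ 0x5B007 (P1/RW1/US1/PS0)
  lvl1: tbl 0x5B, slot 21 ⇒ 0x5F007 (P1/RW1/US1/PS0)
  lvl2: tbl 0x5F, slot 28 ⇒ 0x60007 (P1/RW1/US1/PS0)
  ⇒ phys 0x60DA6  [3 reads]
#6 VA=0x401E1515F (r,kernel):
  TLB hit vpn=0x401E15 → PA=0x5415F
#7 VA=0x48041054F (r,kernel):
  lvl0: tbl 0x38, slot 18 ⇒ 0x42007 (P1/RW1/US1/PS0)
  lvl1: tbl 0x42, slot 2 ⇒ 0x43007 (P1/RW1/US1/PS0)
  lvl2: tbl 0x43, slot 16 ⇒ 0x47007 (P1/RW1/US1/PS0)
  ⇒ phys 0x4754F  [3 reads]

Access #2 fault: NONE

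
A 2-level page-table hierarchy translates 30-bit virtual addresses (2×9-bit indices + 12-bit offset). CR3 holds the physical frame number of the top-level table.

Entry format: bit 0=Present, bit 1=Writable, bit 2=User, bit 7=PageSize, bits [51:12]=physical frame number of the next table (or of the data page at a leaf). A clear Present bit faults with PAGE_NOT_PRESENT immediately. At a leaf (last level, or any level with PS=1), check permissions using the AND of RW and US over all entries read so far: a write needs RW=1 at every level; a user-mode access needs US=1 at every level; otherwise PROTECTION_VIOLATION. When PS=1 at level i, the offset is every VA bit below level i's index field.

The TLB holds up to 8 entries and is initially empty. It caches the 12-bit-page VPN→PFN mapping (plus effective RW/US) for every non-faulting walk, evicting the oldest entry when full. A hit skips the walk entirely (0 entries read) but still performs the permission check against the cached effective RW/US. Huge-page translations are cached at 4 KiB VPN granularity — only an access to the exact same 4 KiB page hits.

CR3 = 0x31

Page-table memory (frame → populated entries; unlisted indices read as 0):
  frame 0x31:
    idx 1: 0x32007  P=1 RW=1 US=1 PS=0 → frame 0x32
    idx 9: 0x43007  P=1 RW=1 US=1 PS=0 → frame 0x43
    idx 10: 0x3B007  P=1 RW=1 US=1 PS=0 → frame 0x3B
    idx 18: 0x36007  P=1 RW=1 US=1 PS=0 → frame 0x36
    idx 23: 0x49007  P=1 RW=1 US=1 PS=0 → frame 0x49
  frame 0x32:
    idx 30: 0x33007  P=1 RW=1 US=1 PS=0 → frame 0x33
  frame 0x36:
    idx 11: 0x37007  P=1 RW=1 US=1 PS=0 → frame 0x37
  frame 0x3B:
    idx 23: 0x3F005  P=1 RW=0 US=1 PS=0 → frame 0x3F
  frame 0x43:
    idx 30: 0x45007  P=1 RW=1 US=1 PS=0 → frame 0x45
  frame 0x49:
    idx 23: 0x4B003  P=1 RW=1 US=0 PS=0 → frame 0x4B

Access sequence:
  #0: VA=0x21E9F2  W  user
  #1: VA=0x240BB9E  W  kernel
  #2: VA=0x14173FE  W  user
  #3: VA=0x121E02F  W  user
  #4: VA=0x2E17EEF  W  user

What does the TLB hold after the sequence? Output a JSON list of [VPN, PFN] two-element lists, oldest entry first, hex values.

Walk each access:
#0 VA=0x21E9F2 (w,user):
  L0: frame=0x31 idx=1 entry=0x32007 [P=1 RW=1 US=1 PS=0]
  L1: frame=0x32 idx=30 entry=0x33007 [P=1 RW=1 US=1 PS=0]
  ✓ 0x339F2  — 2 lookups
#1 VA=0x240BB9E (w,kernel):
  L0: frame=0x31 idx=18 entry=0x36007 [P=1 RW=1 US=1 PS=0]
  L1: frame=0x36 idx=11 entry=0x37007 [P=1 RW=1 US=1 PS=0]
  ✓ 0x37B9E  — 2 lookups
#2 VA=0x14173FE (w,user):
  L0: frame=0x31 idx=10 entry=0x3B007 [P=1 RW=1 US=1 PS=0]
  L1: frame=0x3B idx=23 entry=0x3F005 [P=1 RW=0 US=1 PS=0]
  ⇒ fault: PROTECTION_VIOLATION  — 2 lookups
#3 VA=0x121E02F (w,user):
  L0: frame=0x31 idx=9 entry=0x43007 [P=1 RW=1 US=1 PS=0]
  L1: frame=0x43 idx=30 entry=0x45007 [P=1 RW=1 US=1 PS=0]
  ✓ 0x4502F  — 2 lookups
#4 VA=0x2E17EEF (w,user):
  L0: frame=0x31 idx=23 entry=0x49007 [P=1 RW=1 US=1 PS=0]
  L1: frame=0x49 idx=23 entry=0x4B003 [P=1 RW=1 US=0 PS=0]
  ⇒ fault: PROTECTION_VIOLATION  — 2 lookups

TLB: [["0x21E", "0x33"], ["0x240B", "0x37"], ["0x121E", "0x45"]]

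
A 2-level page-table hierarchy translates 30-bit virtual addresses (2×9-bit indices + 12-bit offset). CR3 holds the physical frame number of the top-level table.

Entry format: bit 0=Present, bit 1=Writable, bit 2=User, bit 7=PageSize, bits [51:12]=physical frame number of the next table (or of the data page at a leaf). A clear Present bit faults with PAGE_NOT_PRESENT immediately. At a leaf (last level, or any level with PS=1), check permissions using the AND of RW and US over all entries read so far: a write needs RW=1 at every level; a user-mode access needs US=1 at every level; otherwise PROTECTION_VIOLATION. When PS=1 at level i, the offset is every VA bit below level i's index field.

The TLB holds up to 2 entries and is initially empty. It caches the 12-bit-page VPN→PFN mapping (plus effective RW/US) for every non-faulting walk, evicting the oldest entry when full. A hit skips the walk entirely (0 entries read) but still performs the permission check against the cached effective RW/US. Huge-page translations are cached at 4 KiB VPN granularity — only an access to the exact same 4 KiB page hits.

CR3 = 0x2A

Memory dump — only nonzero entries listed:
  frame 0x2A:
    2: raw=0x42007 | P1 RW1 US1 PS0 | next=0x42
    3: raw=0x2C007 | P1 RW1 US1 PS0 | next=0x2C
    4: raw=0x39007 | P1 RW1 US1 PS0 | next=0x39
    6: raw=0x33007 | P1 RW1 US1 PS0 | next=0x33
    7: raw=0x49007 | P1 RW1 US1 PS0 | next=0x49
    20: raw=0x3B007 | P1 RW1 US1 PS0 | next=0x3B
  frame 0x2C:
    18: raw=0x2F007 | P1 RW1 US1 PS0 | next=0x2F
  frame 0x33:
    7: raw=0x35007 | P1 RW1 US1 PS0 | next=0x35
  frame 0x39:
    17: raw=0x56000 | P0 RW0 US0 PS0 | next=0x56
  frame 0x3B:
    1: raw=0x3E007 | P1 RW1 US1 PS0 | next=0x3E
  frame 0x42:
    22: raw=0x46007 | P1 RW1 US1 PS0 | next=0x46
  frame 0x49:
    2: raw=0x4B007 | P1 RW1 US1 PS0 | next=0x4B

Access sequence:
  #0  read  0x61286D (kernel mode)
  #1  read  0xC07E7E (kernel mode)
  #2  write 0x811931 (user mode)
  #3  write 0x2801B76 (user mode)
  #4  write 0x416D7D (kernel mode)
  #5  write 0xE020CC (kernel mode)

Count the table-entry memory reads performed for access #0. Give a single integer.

Per-access translation:
#0 VA=0x61286D (r,kernel):
  [0] read 0x2A idx=3: raw=0x2C007 flags P=1 W=1 U=1 S=0
  [1] read 0x2C idx=18: raw=0x2F007 flags P=1 W=1 U=1 S=0
  ⇒ phys 0x2F86D  [2 reads]
#1 VA=0xC07E7E (r,kernel):
  [0] read 0x2A idx=6: raw=0x33007 flags P=1 W=1 U=1 S=0
  [1] read 0x33 idx=7: raw=0x35007 flags P=1 W=1 U=1 S=0
  ⇒ phys 0x35E7E  [2 reads]
#2 VA=0x811931 (w,user):
  [0] read 0x2A idx=4: raw=0x39007 flags P=1 W=1 U=1 S=0
  [1] read 0x39 idx=17: raw=0x56000 flags P=0 W=0 U=0 S=0
  → PAGE_NOT_PRESENT  (2 entries read)
#3 VA=0x2801B76 (w,user):
  [0] read 0x2A idx=20: raw=0x3B007 flags P=1 W=1 U=1 S=0
  [1] read 0x3B idx=1: raw=0x3E007 flags P=1 W=1 U=1 S=0
  ⇒ phys 0x3EB76  [2 reads]
#4 VA=0x416D7D (w,kernel):
  [0] read 0x2A idx=2: raw=0x42007 flags P=1 W=1 U=1 S=0
  [1] read 0x42 idx=22: raw=0x46007 flags P=1 W=1 U=1 S=0
  ⇒ phys 0x46D7D  [2 reads]
#5 VA=0xE020CC (w,kernel):
  [0] read 0x2A idx=7: raw=0x49007 flags P=1 W=1 U=1 S=0
  [1] read 0x49 idx=2: raw=0x4B007 flags P=1 W=1 U=1 S=0
  ⇒ phys 0x4B0CC  [2 reads]

Entries read for #0: 2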